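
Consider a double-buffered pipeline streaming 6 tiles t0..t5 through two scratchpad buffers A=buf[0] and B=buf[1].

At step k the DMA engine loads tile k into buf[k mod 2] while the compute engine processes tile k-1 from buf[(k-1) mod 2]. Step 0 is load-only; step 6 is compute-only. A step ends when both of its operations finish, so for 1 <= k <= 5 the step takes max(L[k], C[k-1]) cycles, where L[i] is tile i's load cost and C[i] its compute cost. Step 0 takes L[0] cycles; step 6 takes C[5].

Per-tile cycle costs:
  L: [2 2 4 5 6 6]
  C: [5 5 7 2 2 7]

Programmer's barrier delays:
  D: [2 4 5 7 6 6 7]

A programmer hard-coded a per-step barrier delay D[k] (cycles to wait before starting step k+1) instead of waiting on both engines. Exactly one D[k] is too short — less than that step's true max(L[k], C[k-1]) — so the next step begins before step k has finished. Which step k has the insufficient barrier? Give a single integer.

hazard at step 1

step 0: need L[0]=2 = 2; D[0]=2 ok
step 1: need max(L[1]=2,C[0]=5) = 5; D[1]=4 SHORT
step 2: need max(L[2]=4,C[1]=5) = 5; D[2]=5 ok
step 3: need max(L[3]=5,C[2]=7) = 7; D[3]=7 ok
step 4: need max(L[4]=6,C[3]=2) = 6; D[4]=6 ok
step 5: need max(L[5]=6,C[4]=2) = 6; D[5]=6 ok
step 6: need C[5]=7 = 7; D[6]=7 ok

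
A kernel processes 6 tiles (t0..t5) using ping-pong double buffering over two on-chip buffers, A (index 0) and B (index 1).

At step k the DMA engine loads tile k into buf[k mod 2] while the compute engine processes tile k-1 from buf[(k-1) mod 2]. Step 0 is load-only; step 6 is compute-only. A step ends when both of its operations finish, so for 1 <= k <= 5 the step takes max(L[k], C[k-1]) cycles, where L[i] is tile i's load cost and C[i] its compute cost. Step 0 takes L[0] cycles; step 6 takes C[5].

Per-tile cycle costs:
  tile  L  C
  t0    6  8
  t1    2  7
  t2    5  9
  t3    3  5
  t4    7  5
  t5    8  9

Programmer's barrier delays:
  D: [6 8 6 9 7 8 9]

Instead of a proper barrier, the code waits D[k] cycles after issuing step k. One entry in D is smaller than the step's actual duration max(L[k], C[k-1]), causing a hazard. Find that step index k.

[0] required=L[0]=6=6 vs D=6 ok
[1] required=max(L[1]=2,C[0]=8)=8 vs D=8 ok
[2] required=max(L[2]=5,C[1]=7)=7 vs D=6 SHORT
[3] required=max(L[3]=3,C[2]=9)=9 vs D=9 ok
[4] required=max(L[4]=7,C[3]=5)=7 vs D=7 ok
[5] required=max(L[5]=8,C[4]=5)=8 vs D=8 ok
[6] required=C[5]=9=9 vs D=9 ok

hazard at step 2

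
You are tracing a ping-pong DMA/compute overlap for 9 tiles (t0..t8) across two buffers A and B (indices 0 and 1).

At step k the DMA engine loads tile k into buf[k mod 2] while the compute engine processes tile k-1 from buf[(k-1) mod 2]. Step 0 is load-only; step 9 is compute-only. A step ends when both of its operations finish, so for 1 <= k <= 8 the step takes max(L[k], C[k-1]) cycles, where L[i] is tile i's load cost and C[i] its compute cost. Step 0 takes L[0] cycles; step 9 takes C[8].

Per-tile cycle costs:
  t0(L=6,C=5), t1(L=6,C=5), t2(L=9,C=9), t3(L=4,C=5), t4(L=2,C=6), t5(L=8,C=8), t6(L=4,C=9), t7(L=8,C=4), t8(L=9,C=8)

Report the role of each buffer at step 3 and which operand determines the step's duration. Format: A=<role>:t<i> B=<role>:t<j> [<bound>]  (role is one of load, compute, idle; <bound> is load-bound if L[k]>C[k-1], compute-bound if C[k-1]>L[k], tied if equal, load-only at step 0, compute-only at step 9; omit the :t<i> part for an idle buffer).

step 3: A=compute:t2 B=load:t3 [compute-bound]

k=0 load=t0/6c comp=- wait=6 total=6
k=1 load=t1/6c comp=t0/5c wait=6 total=12
k=2 load=t2/9c comp=t1/5c wait=9 total=21
k=3 load=t3/4c comp=t2/9c wait=9 total=30
k=4 load=t4/2c comp=t3/5c wait=5 total=35
k=5 load=t5/8c comp=t4/6c wait=8 total=43
k=6 load=t6/4c comp=t5/8c wait=8 total=51
k=7 load=t7/8c comp=t6/9c wait=9 total=60
k=8 load=t8/9c comp=t7/4c wait=9 total=69
k=9 load=- comp=t8/8c wait=8 total=77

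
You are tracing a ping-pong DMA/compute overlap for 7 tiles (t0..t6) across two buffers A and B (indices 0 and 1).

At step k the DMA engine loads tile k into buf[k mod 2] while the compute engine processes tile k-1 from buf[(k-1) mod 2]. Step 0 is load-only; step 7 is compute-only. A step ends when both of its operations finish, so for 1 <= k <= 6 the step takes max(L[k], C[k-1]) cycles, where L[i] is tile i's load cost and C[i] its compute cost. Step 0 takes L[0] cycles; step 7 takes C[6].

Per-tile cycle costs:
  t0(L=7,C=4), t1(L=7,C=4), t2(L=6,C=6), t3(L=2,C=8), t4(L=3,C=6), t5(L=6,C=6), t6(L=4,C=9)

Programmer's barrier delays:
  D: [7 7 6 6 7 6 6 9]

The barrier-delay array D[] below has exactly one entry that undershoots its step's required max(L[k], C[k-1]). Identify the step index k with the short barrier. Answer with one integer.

k=0 barrier L[0]=7→7c, D[0]=7 ok
k=1 barrier max(L[1]=7,C[0]=4)→7c, D[1]=7 ok
k=2 barrier max(L[2]=6,C[1]=4)→6c, D[2]=6 ok
k=3 barrier max(L[3]=2,C[2]=6)→6c, D[3]=6 ok
k=4 barrier max(L[4]=3,C[3]=8)→8c, D[4]=7 SHORT
k=5 barrier max(L[5]=6,C[4]=6)→6c, D[5]=6 ok
k=6 barrier max(L[6]=4,C[5]=6)→6c, D[6]=6 ok
k=7 barrier C[6]=9→9c, D[7]=9 ok

hazard at step 4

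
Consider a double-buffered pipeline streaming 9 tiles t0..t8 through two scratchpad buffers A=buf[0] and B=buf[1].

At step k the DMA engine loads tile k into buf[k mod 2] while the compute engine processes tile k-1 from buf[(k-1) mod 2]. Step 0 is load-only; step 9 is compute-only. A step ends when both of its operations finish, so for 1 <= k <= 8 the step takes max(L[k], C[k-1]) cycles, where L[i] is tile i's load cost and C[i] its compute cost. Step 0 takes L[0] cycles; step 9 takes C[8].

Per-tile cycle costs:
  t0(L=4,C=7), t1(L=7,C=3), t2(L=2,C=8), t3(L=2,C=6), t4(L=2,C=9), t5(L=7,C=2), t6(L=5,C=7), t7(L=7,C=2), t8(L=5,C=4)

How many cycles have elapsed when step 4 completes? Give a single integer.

  0. 4=4c; end=4; A:t0 B:-
  1. max(7,7)=7c; end=11; A:t0 B:t1
  2. max(2,3)=3c; end=14; A:t2 B:t1
  3. max(2,8)=8c; end=22; A:t2 B:t3
  4. max(2,6)=6c; end=28; A:t4 B:t3
  5. max(7,9)=9c; end=37; A:t4 B:t5
  6. max(5,2)=5c; end=42; A:t6 B:t5
  7. max(7,7)=7c; end=49; A:t6 B:t7
  8. max(5,2)=5c; end=54; A:t8 B:t7
  9. 4=4c; end=58; A:t8 B:t7

end_cycle[4] = 28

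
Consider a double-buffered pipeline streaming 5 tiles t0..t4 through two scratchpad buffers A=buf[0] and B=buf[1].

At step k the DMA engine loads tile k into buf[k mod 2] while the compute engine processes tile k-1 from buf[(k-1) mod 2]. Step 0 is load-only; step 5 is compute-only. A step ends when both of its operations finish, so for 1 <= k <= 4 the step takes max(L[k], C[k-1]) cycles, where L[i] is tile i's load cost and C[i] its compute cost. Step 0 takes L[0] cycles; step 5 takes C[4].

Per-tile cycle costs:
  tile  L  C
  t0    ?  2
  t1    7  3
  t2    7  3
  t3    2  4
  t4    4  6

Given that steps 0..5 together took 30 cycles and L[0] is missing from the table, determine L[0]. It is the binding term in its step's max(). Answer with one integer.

step 0 | dur = L[0]=? = L[0]  (unknown; binding)
step 1 | dur = max(L[1]=7, C[0]=2) = 7
step 2 | dur = max(L[2]=7, C[1]=3) = 7
step 3 | dur = max(L[3]=2, C[2]=3) = 3
step 4 | dur = max(L[4]=4, C[3]=4) = 4
step 5 | dur = C[4]=6 = 6
sum of known step durations = 27
dur[0] = total - known = 30 - 27 = 3
L[0] is the binding max in step 0, so L[0] = dur[0] = 3

L[0] = 3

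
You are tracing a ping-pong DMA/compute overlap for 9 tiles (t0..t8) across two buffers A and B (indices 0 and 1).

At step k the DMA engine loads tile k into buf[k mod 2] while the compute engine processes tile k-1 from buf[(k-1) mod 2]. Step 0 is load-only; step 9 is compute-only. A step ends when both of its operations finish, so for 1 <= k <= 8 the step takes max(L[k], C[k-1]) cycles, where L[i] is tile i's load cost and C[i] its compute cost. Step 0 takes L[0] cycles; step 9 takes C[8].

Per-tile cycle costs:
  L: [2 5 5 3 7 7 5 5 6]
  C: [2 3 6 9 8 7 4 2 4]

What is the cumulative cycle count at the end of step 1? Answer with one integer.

end_cycle[1] = 7

[0] DMA t0→A (2c) ∥ CU idle ⇒ 2c, clock 2
[1] DMA t1→B (5c) ∥ CU A:t0 (2c) ⇒ 5c, clock 7
[2] DMA t2→A (5c) ∥ CU B:t1 (3c) ⇒ 5c, clock 12
[3] DMA t3→B (3c) ∥ CU A:t2 (6c) ⇒ 6c, clock 18
[4] DMA t4→A (7c) ∥ CU B:t3 (9c) ⇒ 9c, clock 27
[5] DMA t5→B (7c) ∥ CU A:t4 (8c) ⇒ 8c, clock 35
[6] DMA t6→A (5c) ∥ CU B:t5 (7c) ⇒ 7c, clock 42
[7] DMA t7→B (5c) ∥ CU A:t6 (4c) ⇒ 5c, clock 47
[8] DMA t8→A (6c) ∥ CU B:t7 (2c) ⇒ 6c, clock 53
[9] DMA idle ∥ CU A:t8 (4c) ⇒ 4c, clock 57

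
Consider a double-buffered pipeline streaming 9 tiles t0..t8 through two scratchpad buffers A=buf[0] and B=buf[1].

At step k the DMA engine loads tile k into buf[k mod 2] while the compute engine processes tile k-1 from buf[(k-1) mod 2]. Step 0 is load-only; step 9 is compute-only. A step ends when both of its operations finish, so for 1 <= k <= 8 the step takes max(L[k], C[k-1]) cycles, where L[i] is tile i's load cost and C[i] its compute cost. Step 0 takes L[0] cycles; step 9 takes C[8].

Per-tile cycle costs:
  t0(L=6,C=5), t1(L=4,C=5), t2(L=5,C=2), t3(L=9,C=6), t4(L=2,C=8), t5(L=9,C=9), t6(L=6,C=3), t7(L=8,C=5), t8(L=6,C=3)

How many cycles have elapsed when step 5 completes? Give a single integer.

end_cycle[5] = 40

k=0 load=t0/6c comp=- wait=6 total=6
k=1 load=t1/4c comp=t0/5c wait=5 total=11
k=2 load=t2/5c comp=t1/5c wait=5 total=16
k=3 load=t3/9c comp=t2/2c wait=9 total=25
k=4 load=t4/2c comp=t3/6c wait=6 total=31
k=5 load=t5/9c comp=t4/8c wait=9 total=40
k=6 load=t6/6c comp=t5/9c wait=9 total=49
k=7 load=t7/8c comp=t6/3c wait=8 total=57
k=8 load=t8/6c comp=t7/5c wait=6 total=63
k=9 load=- comp=t8/3c wait=3 total=66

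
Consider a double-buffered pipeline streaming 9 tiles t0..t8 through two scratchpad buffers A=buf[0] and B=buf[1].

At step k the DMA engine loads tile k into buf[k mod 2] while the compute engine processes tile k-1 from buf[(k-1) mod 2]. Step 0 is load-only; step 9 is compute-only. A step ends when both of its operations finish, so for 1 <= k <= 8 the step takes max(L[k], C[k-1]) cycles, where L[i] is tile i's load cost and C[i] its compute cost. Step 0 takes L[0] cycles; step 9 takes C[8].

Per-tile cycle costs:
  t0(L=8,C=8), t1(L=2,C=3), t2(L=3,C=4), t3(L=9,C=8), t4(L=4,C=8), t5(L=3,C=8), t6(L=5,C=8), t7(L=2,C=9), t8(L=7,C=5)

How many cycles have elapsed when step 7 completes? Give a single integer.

end_cycle[7] = 60

[0] DMA t0→A (8c) ∥ CU idle ⇒ 8c, clock 8
[1] DMA t1→B (2c) ∥ CU A:t0 (8c) ⇒ 8c, clock 16
[2] DMA t2→A (3c) ∥ CU B:t1 (3c) ⇒ 3c, clock 19
[3] DMA t3→B (9c) ∥ CU A:t2 (4c) ⇒ 9c, clock 28
[4] DMA t4→A (4c) ∥ CU B:t3 (8c) ⇒ 8c, clock 36
[5] DMA t5→B (3c) ∥ CU A:t4 (8c) ⇒ 8c, clock 44
[6] DMA t6→A (5c) ∥ CU B:t5 (8c) ⇒ 8c, clock 52
[7] DMA t7→B (2c) ∥ CU A:t6 (8c) ⇒ 8c, clock 60
[8] DMA t8→A (7c) ∥ CU B:t7 (9c) ⇒ 9c, clock 69
[9] DMA idle ∥ CU A:t8 (5c) ⇒ 5c, clock 74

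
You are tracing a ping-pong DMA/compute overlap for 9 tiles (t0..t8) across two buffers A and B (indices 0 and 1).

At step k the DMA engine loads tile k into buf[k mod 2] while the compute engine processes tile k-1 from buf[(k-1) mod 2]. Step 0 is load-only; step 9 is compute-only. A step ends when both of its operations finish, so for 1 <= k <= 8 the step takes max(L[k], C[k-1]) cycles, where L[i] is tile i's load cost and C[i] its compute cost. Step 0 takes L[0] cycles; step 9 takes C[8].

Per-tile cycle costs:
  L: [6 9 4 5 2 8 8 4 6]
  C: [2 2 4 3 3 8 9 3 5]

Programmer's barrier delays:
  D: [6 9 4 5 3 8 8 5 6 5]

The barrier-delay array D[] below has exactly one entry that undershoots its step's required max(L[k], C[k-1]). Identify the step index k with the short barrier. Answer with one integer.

hazard at step 7

step 0: need L[0]=6 = 6; D[0]=6 ok
step 1: need max(L[1]=9,C[0]=2) = 9; D[1]=9 ok
step 2: need max(L[2]=4,C[1]=2) = 4; D[2]=4 ok
step 3: need max(L[3]=5,C[2]=4) = 5; D[3]=5 ok
step 4: need max(L[4]=2,C[3]=3) = 3; D[4]=3 ok
step 5: need max(L[5]=8,C[4]=3) = 8; D[5]=8 ok
step 6: need max(L[6]=8,C[5]=8) = 8; D[6]=8 ok
step 7: need max(L[7]=4,C[6]=9) = 9; D[7]=5 SHORT
step 8: need max(L[8]=6,C[7]=3) = 6; D[8]=6 ok
step 9: need C[8]=5 = 5; D[9]=5 ok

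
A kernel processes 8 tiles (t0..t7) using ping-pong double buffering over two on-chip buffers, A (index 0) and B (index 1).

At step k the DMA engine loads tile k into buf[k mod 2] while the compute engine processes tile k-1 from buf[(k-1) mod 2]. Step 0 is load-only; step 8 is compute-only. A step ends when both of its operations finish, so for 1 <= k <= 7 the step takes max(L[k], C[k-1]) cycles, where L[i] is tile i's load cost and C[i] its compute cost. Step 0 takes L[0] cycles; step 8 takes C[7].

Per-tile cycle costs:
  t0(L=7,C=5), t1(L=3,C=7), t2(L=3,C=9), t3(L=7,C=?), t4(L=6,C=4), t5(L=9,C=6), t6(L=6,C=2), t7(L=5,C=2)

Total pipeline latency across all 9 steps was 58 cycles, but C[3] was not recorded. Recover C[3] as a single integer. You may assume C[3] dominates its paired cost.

step 0 → dur = L[0]=7 = 7
step 1 → dur = max(L[1]=3, C[0]=5) = 5
step 2 → dur = max(L[2]=3, C[1]=7) = 7
step 3 → dur = max(L[3]=7, C[2]=9) = 9
step 4 → dur = max(L[4]=6, C[3]=?) = C[3]  (unknown; binding)
step 5 → dur = max(L[5]=9, C[4]=4) = 9
step 6 → dur = max(L[6]=6, C[5]=6) = 6
step 7 → dur = max(L[7]=5, C[6]=2) = 5
step 8 → dur = C[7]=2 = 2
sum of known step durations = 50
dur[4] = total - known = 58 - 50 = 8
C[3] is the binding max in step 4, so C[3] = dur[4] = 8

C[3] = 8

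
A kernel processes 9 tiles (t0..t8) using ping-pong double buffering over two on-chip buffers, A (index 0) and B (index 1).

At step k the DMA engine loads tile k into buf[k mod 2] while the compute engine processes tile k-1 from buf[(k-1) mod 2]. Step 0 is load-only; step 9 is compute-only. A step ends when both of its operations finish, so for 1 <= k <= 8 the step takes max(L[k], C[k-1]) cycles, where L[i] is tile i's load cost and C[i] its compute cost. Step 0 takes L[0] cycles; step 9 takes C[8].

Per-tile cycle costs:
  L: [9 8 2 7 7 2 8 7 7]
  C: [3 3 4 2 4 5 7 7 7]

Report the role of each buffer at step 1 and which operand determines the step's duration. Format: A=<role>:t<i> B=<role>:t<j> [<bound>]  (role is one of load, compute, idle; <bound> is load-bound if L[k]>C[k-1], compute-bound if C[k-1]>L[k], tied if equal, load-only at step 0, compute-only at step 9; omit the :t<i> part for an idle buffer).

  0. 9=9c; end=9; A:t0 B:-
  1. max(8,3)=8c; end=17; A:t0 B:t1
  2. max(2,3)=3c; end=20; A:t2 B:t1
  3. max(7,4)=7c; end=27; A:t2 B:t3
  4. max(7,2)=7c; end=34; A:t4 B:t3
  5. max(2,4)=4c; end=38; A:t4 B:t5
  6. max(8,5)=8c; end=46; A:t6 B:t5
  7. max(7,7)=7c; end=53; A:t6 B:t7
  8. max(7,7)=7c; end=60; A:t8 B:t7
  9. 7=7c; end=67; A:t8 B:t7

step 1: A=compute:t0 B=load:t1 [load-bound]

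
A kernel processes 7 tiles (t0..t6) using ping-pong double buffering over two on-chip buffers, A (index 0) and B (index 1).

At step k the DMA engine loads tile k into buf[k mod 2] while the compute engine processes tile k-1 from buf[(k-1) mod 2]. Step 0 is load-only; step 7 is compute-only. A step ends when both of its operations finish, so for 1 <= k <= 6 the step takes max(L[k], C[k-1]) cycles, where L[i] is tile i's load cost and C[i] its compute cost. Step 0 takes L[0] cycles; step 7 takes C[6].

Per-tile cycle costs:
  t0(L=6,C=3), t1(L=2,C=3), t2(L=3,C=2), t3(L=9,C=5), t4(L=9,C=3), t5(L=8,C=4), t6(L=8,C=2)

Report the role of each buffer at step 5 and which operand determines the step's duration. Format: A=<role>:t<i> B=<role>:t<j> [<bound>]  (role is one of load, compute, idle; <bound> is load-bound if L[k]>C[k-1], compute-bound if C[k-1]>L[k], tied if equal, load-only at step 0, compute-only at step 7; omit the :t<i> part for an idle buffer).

  0. 6=6c; end=6; A:t0 B:-
  1. max(2,3)=3c; end=9; A:t0 B:t1
  2. max(3,3)=3c; end=12; A:t2 B:t1
  3. max(9,2)=9c; end=21; A:t2 B:t3
  4. max(9,5)=9c; end=30; A:t4 B:t3
  5. max(8,3)=8c; end=38; A:t4 B:t5
  6. max(8,4)=8c; end=46; A:t6 B:t5
  7. 2=2c; end=48; A:t6 B:t5

step 5: A=compute:t4 B=load:t5 [load-bound]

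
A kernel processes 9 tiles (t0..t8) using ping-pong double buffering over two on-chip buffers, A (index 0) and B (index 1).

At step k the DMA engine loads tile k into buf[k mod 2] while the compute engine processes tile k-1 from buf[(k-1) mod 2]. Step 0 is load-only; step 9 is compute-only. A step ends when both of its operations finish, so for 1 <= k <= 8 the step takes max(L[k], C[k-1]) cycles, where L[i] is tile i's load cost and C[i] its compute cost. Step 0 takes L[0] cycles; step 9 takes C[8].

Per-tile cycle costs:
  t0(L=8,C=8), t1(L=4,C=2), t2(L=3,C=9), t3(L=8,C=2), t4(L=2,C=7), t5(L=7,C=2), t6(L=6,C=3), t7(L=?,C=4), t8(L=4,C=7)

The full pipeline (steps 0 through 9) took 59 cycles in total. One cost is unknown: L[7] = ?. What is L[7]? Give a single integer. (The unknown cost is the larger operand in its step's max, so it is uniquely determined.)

L[7] = 5

step 0 = dur = L[0]=8 = 8
step 1 = dur = max(L[1]=4, C[0]=8) = 8
step 2 = dur = max(L[2]=3, C[1]=2) = 3
step 3 = dur = max(L[3]=8, C[2]=9) = 9
step 4 = dur = max(L[4]=2, C[3]=2) = 2
step 5 = dur = max(L[5]=7, C[4]=7) = 7
step 6 = dur = max(L[6]=6, C[5]=2) = 6
step 7 = dur = max(L[7]=?, C[6]=3) = L[7]  (unknown; binding)
step 8 = dur = max(L[8]=4, C[7]=4) = 4
step 9 = dur = C[8]=7 = 7
sum of known step durations = 54
dur[7] = total - known = 59 - 54 = 5
L[7] is the binding max in step 7, so L[7] = dur[7] = 5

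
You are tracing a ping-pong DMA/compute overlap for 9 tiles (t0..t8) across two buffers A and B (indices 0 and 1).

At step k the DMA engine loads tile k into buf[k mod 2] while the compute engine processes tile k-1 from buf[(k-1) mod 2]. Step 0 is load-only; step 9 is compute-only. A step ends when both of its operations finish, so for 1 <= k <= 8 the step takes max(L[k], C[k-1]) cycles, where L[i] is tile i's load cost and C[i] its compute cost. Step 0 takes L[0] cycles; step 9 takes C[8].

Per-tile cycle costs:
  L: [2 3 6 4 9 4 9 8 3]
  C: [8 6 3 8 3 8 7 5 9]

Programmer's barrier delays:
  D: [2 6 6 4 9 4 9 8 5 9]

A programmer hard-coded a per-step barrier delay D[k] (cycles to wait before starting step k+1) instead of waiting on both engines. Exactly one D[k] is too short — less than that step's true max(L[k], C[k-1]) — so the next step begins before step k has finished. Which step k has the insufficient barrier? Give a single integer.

[0] required=L[0]=2=2 vs D=2 ok
[1] required=max(L[1]=3,C[0]=8)=8 vs D=6 SHORT
[2] required=max(L[2]=6,C[1]=6)=6 vs D=6 ok
[3] required=max(L[3]=4,C[2]=3)=4 vs D=4 ok
[4] required=max(L[4]=9,C[3]=8)=9 vs D=9 ok
[5] required=max(L[5]=4,C[4]=3)=4 vs D=4 ok
[6] required=max(L[6]=9,C[5]=8)=9 vs D=9 ok
[7] required=max(L[7]=8,C[6]=7)=8 vs D=8 ok
[8] required=max(L[8]=3,C[7]=5)=5 vs D=5 ok
[9] required=C[8]=9=9 vs D=9 ok

hazard at step 1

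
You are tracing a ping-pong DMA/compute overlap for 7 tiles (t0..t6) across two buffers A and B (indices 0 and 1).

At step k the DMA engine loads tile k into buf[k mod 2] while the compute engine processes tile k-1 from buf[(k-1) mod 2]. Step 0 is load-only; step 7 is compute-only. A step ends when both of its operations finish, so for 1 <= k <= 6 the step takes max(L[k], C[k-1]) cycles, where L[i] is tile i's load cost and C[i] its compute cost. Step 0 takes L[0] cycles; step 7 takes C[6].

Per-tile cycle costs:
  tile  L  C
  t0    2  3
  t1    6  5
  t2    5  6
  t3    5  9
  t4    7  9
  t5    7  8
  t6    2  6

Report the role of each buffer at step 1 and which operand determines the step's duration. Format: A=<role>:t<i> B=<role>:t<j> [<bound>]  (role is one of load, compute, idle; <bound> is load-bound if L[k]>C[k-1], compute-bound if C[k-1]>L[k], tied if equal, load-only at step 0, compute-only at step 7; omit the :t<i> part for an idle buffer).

k=0 load=t0/2c comp=- wait=2 total=2
k=1 load=t1/6c comp=t0/3c wait=6 total=8
k=2 load=t2/5c comp=t1/5c wait=5 total=13
k=3 load=t3/5c comp=t2/6c wait=6 total=19
k=4 load=t4/7c comp=t3/9c wait=9 total=28
k=5 load=t5/7c comp=t4/9c wait=9 total=37
k=6 load=t6/2c comp=t5/8c wait=8 total=45
k=7 load=- comp=t6/6c wait=6 total=51

step 1: A=compute:t0 B=load:t1 [load-bound]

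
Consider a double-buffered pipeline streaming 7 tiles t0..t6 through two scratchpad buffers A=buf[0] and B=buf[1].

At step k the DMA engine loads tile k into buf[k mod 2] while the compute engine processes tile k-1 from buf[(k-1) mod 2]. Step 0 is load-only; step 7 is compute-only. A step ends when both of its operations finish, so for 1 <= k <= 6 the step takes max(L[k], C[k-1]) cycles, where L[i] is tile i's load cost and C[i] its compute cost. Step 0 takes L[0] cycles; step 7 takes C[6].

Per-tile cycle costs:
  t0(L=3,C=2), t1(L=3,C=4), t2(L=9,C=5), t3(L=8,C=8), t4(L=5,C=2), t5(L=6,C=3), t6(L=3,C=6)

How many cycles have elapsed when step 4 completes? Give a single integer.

step 0: L[0]=3 → dur=3, Σ=3 | A=load:t0 B=idle [load-only]
step 1: L[1]=3 C[0]=2 → dur=3, Σ=6 | A=compute:t0 B=load:t1 [load-bound]
step 2: L[2]=9 C[1]=4 → dur=9, Σ=15 | A=load:t2 B=compute:t1 [load-bound]
step 3: L[3]=8 C[2]=5 → dur=8, Σ=23 | A=compute:t2 B=load:t3 [load-bound]
step 4: L[4]=5 C[3]=8 → dur=8, Σ=31 | A=load:t4 B=compute:t3 [compute-bound]
step 5: L[5]=6 C[4]=2 → dur=6, Σ=37 | A=compute:t4 B=load:t5 [load-bound]
step 6: L[6]=3 C[5]=3 → dur=3, Σ=40 | A=load:t6 B=compute:t5 [tied]
step 7: C[6]=6 → dur=6, Σ=46 | A=compute:t6 B=idle [compute-only]

end_cycle[4] = 31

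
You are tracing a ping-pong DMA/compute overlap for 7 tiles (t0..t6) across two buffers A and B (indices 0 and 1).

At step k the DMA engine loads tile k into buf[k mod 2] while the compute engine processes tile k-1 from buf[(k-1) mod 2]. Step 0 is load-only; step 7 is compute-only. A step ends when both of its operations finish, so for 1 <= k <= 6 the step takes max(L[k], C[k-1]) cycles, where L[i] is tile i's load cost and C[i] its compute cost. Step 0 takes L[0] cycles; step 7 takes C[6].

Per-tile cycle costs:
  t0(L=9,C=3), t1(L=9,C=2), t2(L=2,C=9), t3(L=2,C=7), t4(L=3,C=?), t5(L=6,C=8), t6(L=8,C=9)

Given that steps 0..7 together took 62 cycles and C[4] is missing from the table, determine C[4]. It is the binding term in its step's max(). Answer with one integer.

C[4] = 9

step 0 = dur = L[0]=9 = 9
step 1 = dur = max(L[1]=9, C[0]=3) = 9
step 2 = dur = max(L[2]=2, C[1]=2) = 2
step 3 = dur = max(L[3]=2, C[2]=9) = 9
step 4 = dur = max(L[4]=3, C[3]=7) = 7
step 5 = dur = max(L[5]=6, C[4]=?) = C[4]  (unknown; binding)
step 6 = dur = max(L[6]=8, C[5]=8) = 8
step 7 = dur = C[6]=9 = 9
sum of known step durations = 53
dur[5] = total - known = 62 - 53 = 9
C[4] is the binding max in step 5, so C[4] = dur[5] = 9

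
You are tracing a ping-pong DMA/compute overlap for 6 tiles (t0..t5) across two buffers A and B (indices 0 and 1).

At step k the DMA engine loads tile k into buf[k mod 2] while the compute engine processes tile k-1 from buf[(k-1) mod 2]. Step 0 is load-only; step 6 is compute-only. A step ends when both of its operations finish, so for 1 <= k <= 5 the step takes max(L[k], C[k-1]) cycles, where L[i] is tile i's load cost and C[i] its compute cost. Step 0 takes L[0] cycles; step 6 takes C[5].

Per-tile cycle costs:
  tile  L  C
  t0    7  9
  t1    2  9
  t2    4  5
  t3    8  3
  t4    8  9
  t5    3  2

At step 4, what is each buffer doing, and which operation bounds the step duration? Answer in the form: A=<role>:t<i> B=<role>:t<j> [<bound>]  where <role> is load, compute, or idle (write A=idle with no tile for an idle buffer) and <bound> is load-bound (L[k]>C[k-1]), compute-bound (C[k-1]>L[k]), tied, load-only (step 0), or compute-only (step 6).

step 0: L[0]=7 → dur=7, Σ=7 | A=load:t0 B=idle [load-only]
step 1: L[1]=2 C[0]=9 → dur=9, Σ=16 | A=compute:t0 B=load:t1 [compute-bound]
step 2: L[2]=4 C[1]=9 → dur=9, Σ=25 | A=load:t2 B=compute:t1 [compute-bound]
step 3: L[3]=8 C[2]=5 → dur=8, Σ=33 | A=compute:t2 B=load:t3 [load-bound]
step 4: L[4]=8 C[3]=3 → dur=8, Σ=41 | A=load:t4 B=compute:t3 [load-bound]
step 5: L[5]=3 C[4]=9 → dur=9, Σ=50 | A=compute:t4 B=load:t5 [compute-bound]
step 6: C[5]=2 → dur=2, Σ=52 | A=idle B=compute:t5 [compute-only]

step 4: A=load:t4 B=compute:t3 [load-bound]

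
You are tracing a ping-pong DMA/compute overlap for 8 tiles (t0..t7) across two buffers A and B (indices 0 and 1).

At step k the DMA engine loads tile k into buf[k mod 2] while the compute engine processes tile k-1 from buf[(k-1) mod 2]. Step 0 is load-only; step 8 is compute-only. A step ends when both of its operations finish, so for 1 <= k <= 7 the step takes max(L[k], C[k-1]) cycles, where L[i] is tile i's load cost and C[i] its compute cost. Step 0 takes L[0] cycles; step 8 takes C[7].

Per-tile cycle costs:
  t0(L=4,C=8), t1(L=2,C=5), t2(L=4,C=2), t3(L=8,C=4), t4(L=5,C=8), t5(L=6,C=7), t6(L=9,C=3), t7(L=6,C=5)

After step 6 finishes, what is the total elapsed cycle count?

  0. 4=4c; end=4; A:t0 B:-
  1. max(2,8)=8c; end=12; A:t0 B:t1
  2. max(4,5)=5c; end=17; A:t2 B:t1
  3. max(8,2)=8c; end=25; A:t2 B:t3
  4. max(5,4)=5c; end=30; A:t4 B:t3
  5. max(6,8)=8c; end=38; A:t4 B:t5
  6. max(9,7)=9c; end=47; A:t6 B:t5
  7. max(6,3)=6c; end=53; A:t6 B:t7
  8. 5=5c; end=58; A:t6 B:t7

end_cycle[6] = 47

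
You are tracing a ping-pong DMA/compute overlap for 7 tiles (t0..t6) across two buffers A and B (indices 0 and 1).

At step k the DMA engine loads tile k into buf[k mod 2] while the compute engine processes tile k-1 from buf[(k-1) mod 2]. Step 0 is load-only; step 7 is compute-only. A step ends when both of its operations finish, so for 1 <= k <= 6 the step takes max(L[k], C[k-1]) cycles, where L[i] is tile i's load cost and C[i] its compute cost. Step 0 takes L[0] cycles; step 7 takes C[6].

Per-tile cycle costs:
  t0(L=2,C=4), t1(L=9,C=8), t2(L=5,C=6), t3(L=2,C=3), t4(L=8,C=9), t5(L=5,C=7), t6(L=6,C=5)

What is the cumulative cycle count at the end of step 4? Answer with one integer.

[0] DMA t0→A (2c) ∥ CU idle ⇒ 2c, clock 2
[1] DMA t1→B (9c) ∥ CU A:t0 (4c) ⇒ 9c, clock 11
[2] DMA t2→A (5c) ∥ CU B:t1 (8c) ⇒ 8c, clock 19
[3] DMA t3→B (2c) ∥ CU A:t2 (6c) ⇒ 6c, clock 25
[4] DMA t4→A (8c) ∥ CU B:t3 (3c) ⇒ 8c, clock 33
[5] DMA t5→B (5c) ∥ CU A:t4 (9c) ⇒ 9c, clock 42
[6] DMA t6→A (6c) ∥ CU B:t5 (7c) ⇒ 7c, clock 49
[7] DMA idle ∥ CU A:t6 (5c) ⇒ 5c, clock 54

end_cycle[4] = 33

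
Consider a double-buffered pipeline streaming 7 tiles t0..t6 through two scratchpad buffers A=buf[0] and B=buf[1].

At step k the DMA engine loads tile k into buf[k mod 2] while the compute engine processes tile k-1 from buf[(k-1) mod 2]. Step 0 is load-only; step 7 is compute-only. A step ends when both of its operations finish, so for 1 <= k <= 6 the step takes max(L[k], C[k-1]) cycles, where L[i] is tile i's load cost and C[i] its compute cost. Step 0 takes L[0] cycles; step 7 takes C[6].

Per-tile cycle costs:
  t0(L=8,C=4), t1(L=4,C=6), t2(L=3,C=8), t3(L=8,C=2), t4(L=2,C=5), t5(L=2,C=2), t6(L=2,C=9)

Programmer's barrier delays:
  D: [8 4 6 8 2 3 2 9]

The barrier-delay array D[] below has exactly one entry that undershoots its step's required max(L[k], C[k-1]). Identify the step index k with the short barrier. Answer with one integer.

hazard at step 5

step 0: need L[0]=8 = 8; D[0]=8 ok
step 1: need max(L[1]=4,C[0]=4) = 4; D[1]=4 ok
step 2: need max(L[2]=3,C[1]=6) = 6; D[2]=6 ok
step 3: need max(L[3]=8,C[2]=8) = 8; D[3]=8 ok
step 4: need max(L[4]=2,C[3]=2) = 2; D[4]=2 ok
step 5: need max(L[5]=2,C[4]=5) = 5; D[5]=3 SHORT
step 6: need max(L[6]=2,C[5]=2) = 2; D[6]=2 ok
step 7: need C[6]=9 = 9; D[7]=9 ok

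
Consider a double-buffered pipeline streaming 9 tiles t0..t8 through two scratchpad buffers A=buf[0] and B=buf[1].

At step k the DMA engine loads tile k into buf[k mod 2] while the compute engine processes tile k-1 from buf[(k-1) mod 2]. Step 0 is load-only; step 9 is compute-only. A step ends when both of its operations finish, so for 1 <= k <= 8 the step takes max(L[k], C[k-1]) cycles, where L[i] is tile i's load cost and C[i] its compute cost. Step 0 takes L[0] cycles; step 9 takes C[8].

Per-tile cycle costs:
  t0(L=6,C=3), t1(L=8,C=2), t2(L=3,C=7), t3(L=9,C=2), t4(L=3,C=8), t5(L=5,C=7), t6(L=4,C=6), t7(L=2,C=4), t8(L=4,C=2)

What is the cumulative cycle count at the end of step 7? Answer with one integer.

  0. 6=6c; end=6; A:t0 B:-
  1. max(8,3)=8c; end=14; A:t0 B:t1
  2. max(3,2)=3c; end=17; A:t2 B:t1
  3. max(9,7)=9c; end=26; A:t2 B:t3
  4. max(3,2)=3c; end=29; A:t4 B:t3
  5. max(5,8)=8c; end=37; A:t4 B:t5
  6. max(4,7)=7c; end=44; A:t6 B:t5
  7. max(2,6)=6c; end=50; A:t6 B:t7
  8. max(4,4)=4c; end=54; A:t8 B:t7
  9. 2=2c; end=56; A:t8 B:t7

end_cycle[7] = 50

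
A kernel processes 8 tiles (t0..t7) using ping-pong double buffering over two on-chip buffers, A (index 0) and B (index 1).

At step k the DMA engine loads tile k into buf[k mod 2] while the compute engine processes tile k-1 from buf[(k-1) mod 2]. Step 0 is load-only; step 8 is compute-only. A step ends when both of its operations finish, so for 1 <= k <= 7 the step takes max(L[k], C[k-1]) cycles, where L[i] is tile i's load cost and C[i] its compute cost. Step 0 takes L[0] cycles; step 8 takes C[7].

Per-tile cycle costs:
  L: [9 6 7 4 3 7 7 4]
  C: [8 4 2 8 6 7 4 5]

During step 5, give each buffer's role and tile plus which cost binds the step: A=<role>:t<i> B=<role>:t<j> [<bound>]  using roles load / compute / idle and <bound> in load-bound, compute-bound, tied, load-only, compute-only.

[0] DMA t0→A (9c) ∥ CU idle ⇒ 9c, clock 9
[1] DMA t1→B (6c) ∥ CU A:t0 (8c) ⇒ 8c, clock 17
[2] DMA t2→A (7c) ∥ CU B:t1 (4c) ⇒ 7c, clock 24
[3] DMA t3→B (4c) ∥ CU A:t2 (2c) ⇒ 4c, clock 28
[4] DMA t4→A (3c) ∥ CU B:t3 (8c) ⇒ 8c, clock 36
[5] DMA t5→B (7c) ∥ CU A:t4 (6c) ⇒ 7c, clock 43
[6] DMA t6→A (7c) ∥ CU B:t5 (7c) ⇒ 7c, clock 50
[7] DMA t7→B (4c) ∥ CU A:t6 (4c) ⇒ 4c, clock 54
[8] DMA idle ∥ CU B:t7 (5c) ⇒ 5c, clock 59

step 5: A=compute:t4 B=load:t5 [load-bound]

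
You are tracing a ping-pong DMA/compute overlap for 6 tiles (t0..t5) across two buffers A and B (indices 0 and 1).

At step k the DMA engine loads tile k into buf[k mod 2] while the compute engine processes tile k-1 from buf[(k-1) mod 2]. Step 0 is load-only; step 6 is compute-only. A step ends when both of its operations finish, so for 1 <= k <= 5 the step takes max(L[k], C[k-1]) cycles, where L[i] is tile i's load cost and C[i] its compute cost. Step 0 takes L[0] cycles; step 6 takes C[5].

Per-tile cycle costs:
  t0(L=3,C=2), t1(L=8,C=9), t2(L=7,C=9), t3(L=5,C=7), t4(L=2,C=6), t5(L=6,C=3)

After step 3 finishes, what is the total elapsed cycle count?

end_cycle[3] = 29

[0] DMA t0→A (3c) ∥ CU idle ⇒ 3c, clock 3
[1] DMA t1→B (8c) ∥ CU A:t0 (2c) ⇒ 8c, clock 11
[2] DMA t2→A (7c) ∥ CU B:t1 (9c) ⇒ 9c, clock 20
[3] DMA t3→B (5c) ∥ CU A:t2 (9c) ⇒ 9c, clock 29
[4] DMA t4→A (2c) ∥ CU B:t3 (7c) ⇒ 7c, clock 36
[5] DMA t5→B (6c) ∥ CU A:t4 (6c) ⇒ 6c, clock 42
[6] DMA idle ∥ CU B:t5 (3c) ⇒ 3c, clock 45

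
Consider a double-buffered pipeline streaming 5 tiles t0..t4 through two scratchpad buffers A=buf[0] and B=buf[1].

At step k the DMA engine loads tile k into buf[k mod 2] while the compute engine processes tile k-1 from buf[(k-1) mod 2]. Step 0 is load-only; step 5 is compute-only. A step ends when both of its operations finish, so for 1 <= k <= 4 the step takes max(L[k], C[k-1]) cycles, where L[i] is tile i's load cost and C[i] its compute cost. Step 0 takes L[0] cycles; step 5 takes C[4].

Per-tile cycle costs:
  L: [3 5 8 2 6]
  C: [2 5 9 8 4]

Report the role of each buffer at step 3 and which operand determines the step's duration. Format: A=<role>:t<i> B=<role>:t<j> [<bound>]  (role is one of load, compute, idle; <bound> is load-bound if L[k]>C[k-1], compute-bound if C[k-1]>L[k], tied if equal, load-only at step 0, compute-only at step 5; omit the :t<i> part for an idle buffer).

[0] DMA t0→A (3c) ∥ CU idle ⇒ 3c, clock 3
[1] DMA t1→B (5c) ∥ CU A:t0 (2c) ⇒ 5c, clock 8
[2] DMA t2→A (8c) ∥ CU B:t1 (5c) ⇒ 8c, clock 16
[3] DMA t3→B (2c) ∥ CU A:t2 (9c) ⇒ 9c, clock 25
[4] DMA t4→A (6c) ∥ CU B:t3 (8c) ⇒ 8c, clock 33
[5] DMA idle ∥ CU A:t4 (4c) ⇒ 4c, clock 37

step 3: A=compute:t2 B=load:t3 [compute-bound]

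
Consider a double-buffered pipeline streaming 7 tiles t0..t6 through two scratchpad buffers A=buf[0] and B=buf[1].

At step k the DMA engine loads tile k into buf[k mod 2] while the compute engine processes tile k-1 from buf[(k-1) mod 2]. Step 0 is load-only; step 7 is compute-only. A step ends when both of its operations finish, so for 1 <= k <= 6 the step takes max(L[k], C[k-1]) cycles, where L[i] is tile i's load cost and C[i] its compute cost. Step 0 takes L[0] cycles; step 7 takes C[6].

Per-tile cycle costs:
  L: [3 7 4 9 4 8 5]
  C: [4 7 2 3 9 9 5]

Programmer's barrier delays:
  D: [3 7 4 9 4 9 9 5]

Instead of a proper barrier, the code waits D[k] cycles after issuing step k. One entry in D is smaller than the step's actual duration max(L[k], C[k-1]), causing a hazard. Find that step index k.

hazard at step 2

step 0: need L[0]=3 = 3; D[0]=3 ok
step 1: need max(L[1]=7,C[0]=4) = 7; D[1]=7 ok
step 2: need max(L[2]=4,C[1]=7) = 7; D[2]=4 SHORT
step 3: need max(L[3]=9,C[2]=2) = 9; D[3]=9 ok
step 4: need max(L[4]=4,C[3]=3) = 4; D[4]=4 ok
step 5: need max(L[5]=8,C[4]=9) = 9; D[5]=9 ok
step 6: need max(L[6]=5,C[5]=9) = 9; D[6]=9 ok
step 7: need C[6]=5 = 5; D[7]=5 ok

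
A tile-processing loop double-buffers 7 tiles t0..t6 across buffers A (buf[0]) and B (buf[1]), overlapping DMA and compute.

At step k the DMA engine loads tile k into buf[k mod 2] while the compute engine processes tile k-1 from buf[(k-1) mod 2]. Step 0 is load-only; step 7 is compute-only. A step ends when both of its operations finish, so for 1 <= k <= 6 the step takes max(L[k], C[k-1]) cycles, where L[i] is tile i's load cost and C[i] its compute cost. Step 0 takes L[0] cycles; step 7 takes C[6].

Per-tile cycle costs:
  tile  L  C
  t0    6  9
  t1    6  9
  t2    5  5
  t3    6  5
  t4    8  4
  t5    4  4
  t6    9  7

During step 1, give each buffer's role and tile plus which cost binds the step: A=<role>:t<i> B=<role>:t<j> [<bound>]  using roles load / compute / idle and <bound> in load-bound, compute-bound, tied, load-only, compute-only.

step 1: A=compute:t0 B=load:t1 [compute-bound]

  0. 6=6c; end=6; A:t0 B:-
  1. max(6,9)=9c; end=15; A:t0 B:t1
  2. max(5,9)=9c; end=24; A:t2 B:t1
  3. max(6,5)=6c; end=30; A:t2 B:t3
  4. max(8,5)=8c; end=38; A:t4 B:t3
  5. max(4,4)=4c; end=42; A:t4 B:t5
  6. max(9,4)=9c; end=51; A:t6 B:t5
  7. 7=7c; end=58; A:t6 B:t5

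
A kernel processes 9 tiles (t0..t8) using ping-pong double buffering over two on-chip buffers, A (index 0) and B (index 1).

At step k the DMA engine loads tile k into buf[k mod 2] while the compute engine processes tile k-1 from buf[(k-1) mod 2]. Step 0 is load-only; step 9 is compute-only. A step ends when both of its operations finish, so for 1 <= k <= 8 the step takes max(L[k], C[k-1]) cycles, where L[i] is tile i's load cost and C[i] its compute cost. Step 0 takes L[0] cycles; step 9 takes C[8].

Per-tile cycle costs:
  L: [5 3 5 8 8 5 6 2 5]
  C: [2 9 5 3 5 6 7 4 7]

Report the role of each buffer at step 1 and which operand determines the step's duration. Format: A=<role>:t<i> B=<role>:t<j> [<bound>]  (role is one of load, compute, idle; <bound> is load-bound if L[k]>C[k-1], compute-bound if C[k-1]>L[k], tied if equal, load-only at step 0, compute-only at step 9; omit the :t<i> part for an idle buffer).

  0. 5=5c; end=5; A:t0 B:-
  1. max(3,2)=3c; end=8; A:t0 B:t1
  2. max(5,9)=9c; end=17; A:t2 B:t1
  3. max(8,5)=8c; end=25; A:t2 B:t3
  4. max(8,3)=8c; end=33; A:t4 B:t3
  5. max(5,5)=5c; end=38; A:t4 B:t5
  6. max(6,6)=6c; end=44; A:t6 B:t5
  7. max(2,7)=7c; end=51; A:t6 B:t7
  8. max(5,4)=5c; end=56; A:t8 B:t7
  9. 7=7c; end=63; A:t8 B:t7

step 1: A=compute:t0 B=load:t1 [load-bound]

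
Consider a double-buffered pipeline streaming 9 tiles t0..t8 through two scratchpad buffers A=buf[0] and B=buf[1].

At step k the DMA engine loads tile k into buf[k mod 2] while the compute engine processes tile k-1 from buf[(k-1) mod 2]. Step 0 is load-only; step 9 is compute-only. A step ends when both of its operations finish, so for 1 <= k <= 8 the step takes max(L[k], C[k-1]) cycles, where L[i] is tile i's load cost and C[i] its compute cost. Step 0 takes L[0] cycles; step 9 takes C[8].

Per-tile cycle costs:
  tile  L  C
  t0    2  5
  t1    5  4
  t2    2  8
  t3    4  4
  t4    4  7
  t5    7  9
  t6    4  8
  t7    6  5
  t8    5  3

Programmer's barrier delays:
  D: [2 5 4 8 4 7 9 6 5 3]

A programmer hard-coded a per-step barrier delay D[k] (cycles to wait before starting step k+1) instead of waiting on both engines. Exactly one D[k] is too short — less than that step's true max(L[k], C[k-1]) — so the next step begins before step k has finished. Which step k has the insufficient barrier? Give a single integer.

k=0 barrier L[0]=2→2c, D[0]=2 ok
k=1 barrier max(L[1]=5,C[0]=5)→5c, D[1]=5 ok
k=2 barrier max(L[2]=2,C[1]=4)→4c, D[2]=4 ok
k=3 barrier max(L[3]=4,C[2]=8)→8c, D[3]=8 ok
k=4 barrier max(L[4]=4,C[3]=4)→4c, D[4]=4 ok
k=5 barrier max(L[5]=7,C[4]=7)→7c, D[5]=7 ok
k=6 barrier max(L[6]=4,C[5]=9)→9c, D[6]=9 ok
k=7 barrier max(L[7]=6,C[6]=8)→8c, D[7]=6 SHORT
k=8 barrier max(L[8]=5,C[7]=5)→5c, D[8]=5 ok
k=9 barrier C[8]=3→3c, D[9]=3 ok

hazard at step 7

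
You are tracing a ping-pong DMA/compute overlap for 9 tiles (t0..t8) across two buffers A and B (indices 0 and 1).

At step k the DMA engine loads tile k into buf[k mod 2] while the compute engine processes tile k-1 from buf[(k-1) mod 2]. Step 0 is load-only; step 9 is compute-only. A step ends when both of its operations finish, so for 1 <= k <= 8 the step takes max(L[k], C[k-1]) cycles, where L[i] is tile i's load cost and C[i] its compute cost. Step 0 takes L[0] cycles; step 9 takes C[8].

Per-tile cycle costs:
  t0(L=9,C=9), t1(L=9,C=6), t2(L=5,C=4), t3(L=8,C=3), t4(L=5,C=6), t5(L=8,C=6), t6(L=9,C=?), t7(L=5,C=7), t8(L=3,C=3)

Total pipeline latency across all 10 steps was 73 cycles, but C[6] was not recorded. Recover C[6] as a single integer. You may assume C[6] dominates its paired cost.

C[6] = 9

step 0: dur = L[0]=9 = 9
step 1: dur = max(L[1]=9, C[0]=9) = 9
step 2: dur = max(L[2]=5, C[1]=6) = 6
step 3: dur = max(L[3]=8, C[2]=4) = 8
step 4: dur = max(L[4]=5, C[3]=3) = 5
step 5: dur = max(L[5]=8, C[4]=6) = 8
step 6: dur = max(L[6]=9, C[5]=6) = 9
step 7: dur = max(L[7]=5, C[6]=?) = C[6]  (unknown; binding)
step 8: dur = max(L[8]=3, C[7]=7) = 7
step 9: dur = C[8]=3 = 3
sum of known step durations = 64
dur[7] = total - known = 73 - 64 = 9
C[6] is the binding max in step 7, so C[6] = dur[7] = 9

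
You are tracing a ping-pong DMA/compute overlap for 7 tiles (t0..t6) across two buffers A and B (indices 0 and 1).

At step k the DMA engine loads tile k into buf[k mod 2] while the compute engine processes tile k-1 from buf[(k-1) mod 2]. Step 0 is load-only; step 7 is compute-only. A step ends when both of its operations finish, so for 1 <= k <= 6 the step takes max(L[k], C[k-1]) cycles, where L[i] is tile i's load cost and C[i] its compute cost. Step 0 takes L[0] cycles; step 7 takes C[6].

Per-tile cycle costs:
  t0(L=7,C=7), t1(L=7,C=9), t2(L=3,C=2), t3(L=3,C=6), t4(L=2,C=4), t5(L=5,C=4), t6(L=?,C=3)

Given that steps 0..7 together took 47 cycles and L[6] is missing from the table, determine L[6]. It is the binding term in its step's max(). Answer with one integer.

step 0 = dur = L[0]=7 = 7
step 1 = dur = max(L[1]=7, C[0]=7) = 7
step 2 = dur = max(L[2]=3, C[1]=9) = 9
step 3 = dur = max(L[3]=3, C[2]=2) = 3
step 4 = dur = max(L[4]=2, C[3]=6) = 6
step 5 = dur = max(L[5]=5, C[4]=4) = 5
step 6 = dur = max(L[6]=?, C[5]=4) = L[6]  (unknown; binding)
step 7 = dur = C[6]=3 = 3
sum of known step durations = 40
dur[6] = total - known = 47 - 40 = 7
L[6] is the binding max in step 6, so L[6] = dur[6] = 7

L[6] = 7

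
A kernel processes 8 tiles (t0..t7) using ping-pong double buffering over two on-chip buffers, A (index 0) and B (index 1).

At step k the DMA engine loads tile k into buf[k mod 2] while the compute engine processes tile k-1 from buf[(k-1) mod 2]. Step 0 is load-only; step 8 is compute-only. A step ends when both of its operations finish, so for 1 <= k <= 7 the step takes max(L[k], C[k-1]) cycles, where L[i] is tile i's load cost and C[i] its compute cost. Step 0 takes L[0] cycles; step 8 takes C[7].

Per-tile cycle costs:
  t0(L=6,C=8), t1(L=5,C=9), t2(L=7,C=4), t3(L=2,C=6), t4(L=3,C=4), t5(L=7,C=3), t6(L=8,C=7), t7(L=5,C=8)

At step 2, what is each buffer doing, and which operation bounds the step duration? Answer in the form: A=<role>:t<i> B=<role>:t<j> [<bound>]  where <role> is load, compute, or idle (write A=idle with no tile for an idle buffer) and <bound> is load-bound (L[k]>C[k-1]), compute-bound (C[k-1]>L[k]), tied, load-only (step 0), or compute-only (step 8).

step 2: A=load:t2 B=compute:t1 [compute-bound]

[0] DMA t0→A (6c) ∥ CU idle ⇒ 6c, clock 6
[1] DMA t1→B (5c) ∥ CU A:t0 (8c) ⇒ 8c, clock 14
[2] DMA t2→A (7c) ∥ CU B:t1 (9c) ⇒ 9c, clock 23
[3] DMA t3→B (2c) ∥ CU A:t2 (4c) ⇒ 4c, clock 27
[4] DMA t4→A (3c) ∥ CU B:t3 (6c) ⇒ 6c, clock 33
[5] DMA t5→B (7c) ∥ CU A:t4 (4c) ⇒ 7c, clock 40
[6] DMA t6→A (8c) ∥ CU B:t5 (3c) ⇒ 8c, clock 48
[7] DMA t7→B (5c) ∥ CU A:t6 (7c) ⇒ 7c, clock 55
[8] DMA idle ∥ CU B:t7 (8c) ⇒ 8c, clock 63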